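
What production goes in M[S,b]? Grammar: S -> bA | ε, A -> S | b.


For [S, b]: 'b' ∈ FIRST(bA)
Entry: S -> bA


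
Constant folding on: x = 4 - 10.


4 - 10 = -6 at compile time
Optimized: x = -6


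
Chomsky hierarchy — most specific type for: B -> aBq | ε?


Single nonterminal LHS, but a^n q^n is not regular
Classification: Type 2 (Context-Free)


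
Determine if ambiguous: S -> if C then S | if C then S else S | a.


dangling else: 'if C then if C then a else a' parses two ways
Ambiguous


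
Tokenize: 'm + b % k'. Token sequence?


Scan left to right, longest-match per lexeme
Tokens: ID(m), OP(+), ID(b), OP(%), ID(k)


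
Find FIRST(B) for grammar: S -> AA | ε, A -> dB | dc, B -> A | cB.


Per alternative of B: FIRST(A) = {d}; FIRST(cB) = {c}
FIRST(B) = {c, d}


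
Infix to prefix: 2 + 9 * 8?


'*' binds tighter: tree is (+ 2 (* 9 8))
Prefix: + 2 * 9 8


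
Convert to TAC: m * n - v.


Break into single-operator statements:
t1 = m * n
t2 = t1 - v


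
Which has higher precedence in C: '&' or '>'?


'>' is relational (level 7); '&' is bitwise AND (level 5)
Higher level binds tighter
'>' has higher precedence than '&'


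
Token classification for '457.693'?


Pattern: digits with a decimal point
Type: FLOAT_LITERAL


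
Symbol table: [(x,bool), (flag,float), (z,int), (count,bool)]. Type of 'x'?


Lookup 'x' → type bool


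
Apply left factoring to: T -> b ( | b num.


Common prefix: 'b'
Factored: T -> b T', T' -> ( | num


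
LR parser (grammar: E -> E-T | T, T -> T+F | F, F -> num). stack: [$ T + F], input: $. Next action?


handle 'T+F' on top
Action: reduce (T -> T+F)


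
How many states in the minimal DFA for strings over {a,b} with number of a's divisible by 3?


Track (count of a) mod 3: states 0..2, accept at 0
Minimal DFA: 3 states


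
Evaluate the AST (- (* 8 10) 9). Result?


Evaluate inner: (* 8 10) = 80
Evaluate root: (- 80 9) = 71
Result: 71


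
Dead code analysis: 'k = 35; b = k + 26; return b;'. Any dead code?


k is read by b's definition; b is returned
No dead code


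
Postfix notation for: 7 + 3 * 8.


* has higher precedence, evaluate 3*8 first
Postfix: 7 3 8 * +


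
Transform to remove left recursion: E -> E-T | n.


Left-recursive alternatives: E-T; non-recursive: n
Introduce E': E -> nE', E' -> -TE' | ε


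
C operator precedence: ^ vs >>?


'>>' is shift (level 8); '^' is bitwise XOR (level 4)
Higher level binds tighter
'>>' has higher precedence than '^'


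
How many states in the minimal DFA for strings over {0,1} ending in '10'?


Track the longest suffix of input matching a prefix of '10': 3 classes (prefixes of length 0..2)
Minimal DFA: 3 states


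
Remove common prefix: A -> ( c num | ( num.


Common prefix: '('
Factored: A -> ( A', A' -> c num | num


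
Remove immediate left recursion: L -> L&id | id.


Left-recursive alternatives: L&id; non-recursive: id
Introduce L': L -> idL', L' -> &idL' | ε


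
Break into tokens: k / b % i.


Scan left to right, longest-match per lexeme
Tokens: ID(k), OP(/), ID(b), OP(%), ID(i)


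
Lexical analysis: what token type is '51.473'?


Pattern: digits with a decimal point
Type: FLOAT_LITERAL


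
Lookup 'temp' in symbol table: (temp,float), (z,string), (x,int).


Lookup 'temp' → type float


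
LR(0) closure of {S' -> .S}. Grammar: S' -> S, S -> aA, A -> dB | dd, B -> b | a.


Start: S' -> .S
For each item with dot before a nonterminal B, add B -> .γ for every B-production
Closure: [S' -> .S, S -> .aA]


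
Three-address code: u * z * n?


Break into single-operator statements:
t1 = u * z
t2 = t1 * n


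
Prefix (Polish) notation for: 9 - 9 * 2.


'*' binds tighter: tree is (- 9 (* 9 2))
Prefix: - 9 * 9 2


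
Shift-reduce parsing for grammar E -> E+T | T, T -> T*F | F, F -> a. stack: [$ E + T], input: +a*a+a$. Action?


handle 'E+T' on top; lookahead ∈ FOLLOW(E) = {+, $}
Action: reduce (E -> E+T)


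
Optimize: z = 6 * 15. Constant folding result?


6 * 15 = 90 at compile time
Optimized: z = 90


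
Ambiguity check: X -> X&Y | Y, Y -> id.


precedence layered via separate nonterminal Y: deterministic
Unambiguous


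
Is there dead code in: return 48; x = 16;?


statement follows a return and is unreachable
Dead: 'x = 16'


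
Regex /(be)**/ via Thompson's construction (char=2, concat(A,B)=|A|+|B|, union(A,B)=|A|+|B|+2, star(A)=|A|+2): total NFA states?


Syntax tree has 2 char leaf(s), 0 union(s), 2 star(s)
chars contribute 2×2 = 4; each union adds +2; each star adds +2
Total: 4 + 0 + 4 = 8 states


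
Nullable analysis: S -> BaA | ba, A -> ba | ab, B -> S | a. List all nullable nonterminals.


A nonterminal is nullable iff some alternative derives ε (directly, or every symbol in it is nullable)
Nullable: {}


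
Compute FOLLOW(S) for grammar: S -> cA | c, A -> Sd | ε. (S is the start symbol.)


$ ∈ FOLLOW(S). For each A -> αBβ: add FIRST(β)\{ε} to FOLLOW(B); if β nullable, add FOLLOW(A).
FOLLOW(S) = {$, d}


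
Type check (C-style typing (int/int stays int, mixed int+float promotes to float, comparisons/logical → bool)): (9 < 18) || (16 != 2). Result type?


Operand types: bool || bool
Rule: logical operators take bool operands and yield bool
Result type: bool


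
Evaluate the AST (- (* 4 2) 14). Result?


Evaluate inner: (* 4 2) = 8
Evaluate root: (- 8 14) = -6
Result: -6


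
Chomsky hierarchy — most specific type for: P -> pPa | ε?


Single nonterminal LHS, but p^n a^n is not regular
Classification: Type 2 (Context-Free)


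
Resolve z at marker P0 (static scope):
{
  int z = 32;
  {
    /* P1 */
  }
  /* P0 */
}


z declared in the same block as P0
z = 32


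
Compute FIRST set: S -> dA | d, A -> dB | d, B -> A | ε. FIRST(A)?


Per alternative of A: FIRST(dB) = {d}; FIRST(d) = {d}
FIRST(A) = {d}


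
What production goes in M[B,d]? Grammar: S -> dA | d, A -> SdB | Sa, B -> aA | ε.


For [B, d]: ε is nullable and 'd' ∈ FOLLOW(B)
Entry: B -> ε


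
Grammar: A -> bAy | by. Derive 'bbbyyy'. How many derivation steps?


Derivation: A => bAy => bbAyy => bbbyyy
Steps: 3


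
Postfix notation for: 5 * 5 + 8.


Left to right (same or higher precedence on left)
Postfix: 5 5 * 8 +


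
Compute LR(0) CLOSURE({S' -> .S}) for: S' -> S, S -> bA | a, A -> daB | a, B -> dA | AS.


Start: S' -> .S
For each item with dot before a nonterminal B, add B -> .γ for every B-production
Closure: [S' -> .S, S -> .bA, S -> .a]


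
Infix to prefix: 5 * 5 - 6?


left-to-right (same/higher precedence on left): tree is (- (* 5 5) 6)
Prefix: - * 5 5 6


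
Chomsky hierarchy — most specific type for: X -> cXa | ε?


Single nonterminal LHS, but c^n a^n is not regular
Classification: Type 2 (Context-Free)


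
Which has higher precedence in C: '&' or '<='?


'<=' is relational (level 7); '&' is bitwise AND (level 5)
Higher level binds tighter
'<=' has higher precedence than '&'


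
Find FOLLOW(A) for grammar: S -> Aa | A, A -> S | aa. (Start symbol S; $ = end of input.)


$ ∈ FOLLOW(S). For each A -> αBβ: add FIRST(β)\{ε} to FOLLOW(B); if β nullable, add FOLLOW(A).
FOLLOW(A) = {$, a}


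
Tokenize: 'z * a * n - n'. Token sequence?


Scan left to right, longest-match per lexeme
Tokens: ID(z), OP(*), ID(a), OP(*), ID(n), OP(-), ID(n)


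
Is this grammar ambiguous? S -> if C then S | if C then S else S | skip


dangling else: 'if C then if C then skip else skip' parses two ways
Ambiguous


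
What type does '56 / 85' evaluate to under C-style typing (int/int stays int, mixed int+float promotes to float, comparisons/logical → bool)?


Operand types: int / int
Rule: mixed int/float promotes to float; int/int stays int
Result type: int


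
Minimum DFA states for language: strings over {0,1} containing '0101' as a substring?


KMP-style automaton: 4 progress states + 1 absorbing accept = 5
Minimal DFA: 5 states


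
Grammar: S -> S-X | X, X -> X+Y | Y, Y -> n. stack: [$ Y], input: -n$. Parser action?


'Y' (not preceded by X+) is the handle for X -> Y
Action: reduce (X -> Y)


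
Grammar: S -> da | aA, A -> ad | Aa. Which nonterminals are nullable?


A nonterminal is nullable iff some alternative derives ε (directly, or every symbol in it is nullable)
Nullable: {}


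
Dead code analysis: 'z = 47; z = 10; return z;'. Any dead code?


first assignment to z is overwritten before any read
Dead: 'z = 47'


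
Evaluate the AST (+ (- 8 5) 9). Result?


Evaluate inner: (- 8 5) = 3
Evaluate root: (+ 3 9) = 12
Result: 12


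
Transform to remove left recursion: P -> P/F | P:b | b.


Left-recursive alternatives: P/F, P:b; non-recursive: b
Introduce P': P -> bP', P' -> /FP' | :bP' | ε


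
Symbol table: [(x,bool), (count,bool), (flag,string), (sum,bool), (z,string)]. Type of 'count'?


Lookup 'count' → type bool


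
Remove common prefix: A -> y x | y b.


Common prefix: 'y'
Factored: A -> y A', A' -> x | b


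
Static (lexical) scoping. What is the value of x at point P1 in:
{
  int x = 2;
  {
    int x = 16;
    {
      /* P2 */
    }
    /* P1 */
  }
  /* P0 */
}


x declared in the same block as P1
x = 16


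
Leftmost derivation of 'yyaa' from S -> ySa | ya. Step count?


Derivation: S => ySa => yyaa
Steps: 2


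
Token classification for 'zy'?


Pattern: letter/underscore followed by alphanumerics, not a keyword
Type: IDENTIFIER


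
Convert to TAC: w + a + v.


Break into single-operator statements:
t1 = w + a
t2 = t1 + v


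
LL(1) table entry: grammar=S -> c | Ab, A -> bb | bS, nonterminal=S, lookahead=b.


For [S, b]: 'b' ∈ FIRST(Ab)
Entry: S -> Ab


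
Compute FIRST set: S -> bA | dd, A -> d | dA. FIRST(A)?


Per alternative of A: FIRST(d) = {d}; FIRST(dA) = {d}
FIRST(A) = {d}


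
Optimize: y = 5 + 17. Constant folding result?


5 + 17 = 22 at compile time
Optimized: y = 22


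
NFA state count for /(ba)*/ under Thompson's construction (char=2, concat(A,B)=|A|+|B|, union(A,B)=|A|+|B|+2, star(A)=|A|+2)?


Syntax tree has 2 char leaf(s), 0 union(s), 1 star(s)
chars contribute 2×2 = 4; each union adds +2; each star adds +2
Total: 4 + 0 + 2 = 6 states


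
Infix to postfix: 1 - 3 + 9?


Left to right (same or higher precedence on left)
Postfix: 1 3 - 9 +


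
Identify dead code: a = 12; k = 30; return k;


a is assigned but never read
Dead: 'a = 12'


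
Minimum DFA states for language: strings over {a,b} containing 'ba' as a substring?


KMP-style automaton: 2 progress states + 1 absorbing accept = 3
Minimal DFA: 3 states


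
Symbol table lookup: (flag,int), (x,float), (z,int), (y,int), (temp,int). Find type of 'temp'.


Lookup 'temp' → type int


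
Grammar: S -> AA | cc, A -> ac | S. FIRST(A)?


Per alternative of A: FIRST(ac) = {a}; FIRST(S) = {a, c}
FIRST(A) = {a, c}


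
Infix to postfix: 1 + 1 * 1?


* has higher precedence, evaluate 1*1 first
Postfix: 1 1 1 * +


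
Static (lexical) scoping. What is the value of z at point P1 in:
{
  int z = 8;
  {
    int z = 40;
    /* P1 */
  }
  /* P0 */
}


z declared in the same block as P1
z = 40


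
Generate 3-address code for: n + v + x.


Break into single-operator statements:
t1 = n + v
t2 = t1 + x


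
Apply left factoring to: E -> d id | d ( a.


Common prefix: 'd'
Factored: E -> d E', E' -> id | ( a


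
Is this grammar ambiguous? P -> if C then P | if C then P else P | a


dangling else: 'if C then if C then a else a' parses two ways
Ambiguous


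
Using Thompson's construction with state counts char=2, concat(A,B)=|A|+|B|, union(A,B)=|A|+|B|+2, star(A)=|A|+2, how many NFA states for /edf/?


Syntax tree has 3 char leaf(s), 0 union(s), 0 star(s)
chars contribute 3×2 = 6; each union adds +2; each star adds +2
Total: 6 + 0 + 0 = 6 states


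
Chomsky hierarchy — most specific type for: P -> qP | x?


Right-linear: every RHS is a terminal or a terminal followed by one nonterminal
Classification: Type 3 (Regular)


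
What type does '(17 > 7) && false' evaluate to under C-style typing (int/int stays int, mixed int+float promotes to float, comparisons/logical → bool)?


Operand types: bool && bool
Rule: logical operators take bool operands and yield bool
Result type: bool


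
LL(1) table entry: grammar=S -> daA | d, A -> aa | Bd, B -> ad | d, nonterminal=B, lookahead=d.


For [B, d]: 'd' ∈ FIRST(d)
Entry: B -> d


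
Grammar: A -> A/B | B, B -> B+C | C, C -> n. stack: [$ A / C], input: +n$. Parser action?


'C' (not preceded by B+) is the handle for B -> C
Action: reduce (B -> C)


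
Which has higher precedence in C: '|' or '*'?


'*' is multiplicative (level 10); '|' is bitwise OR (level 3)
Higher level binds tighter
'*' has higher precedence than '|'


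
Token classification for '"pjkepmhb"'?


Pattern: double-quoted sequence
Type: STRING_LITERAL


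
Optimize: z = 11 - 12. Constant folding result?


11 - 12 = -1 at compile time
Optimized: z = -1


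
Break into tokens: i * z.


Scan left to right, longest-match per lexeme
Tokens: ID(i), OP(*), ID(z)


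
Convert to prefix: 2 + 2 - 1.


left-to-right (same/higher precedence on left): tree is (- (+ 2 2) 1)
Prefix: - + 2 2 1


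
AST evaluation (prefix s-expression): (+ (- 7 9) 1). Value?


Evaluate inner: (- 7 9) = -2
Evaluate root: (+ -2 1) = -1
Result: -1


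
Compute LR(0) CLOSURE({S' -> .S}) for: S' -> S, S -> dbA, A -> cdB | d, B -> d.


Start: S' -> .S
For each item with dot before a nonterminal B, add B -> .γ for every B-production
Closure: [S' -> .S, S -> .dbA]


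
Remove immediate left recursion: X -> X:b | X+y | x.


Left-recursive alternatives: X:b, X+y; non-recursive: x
Introduce X': X -> xX', X' -> :bX' | +yX' | ε


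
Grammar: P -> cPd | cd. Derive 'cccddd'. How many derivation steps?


Derivation: P => cPd => ccPdd => cccddd
Steps: 3


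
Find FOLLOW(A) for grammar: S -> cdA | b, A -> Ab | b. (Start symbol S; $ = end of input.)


$ ∈ FOLLOW(S). For each A -> αBβ: add FIRST(β)\{ε} to FOLLOW(B); if β nullable, add FOLLOW(A).
FOLLOW(A) = {$, b}


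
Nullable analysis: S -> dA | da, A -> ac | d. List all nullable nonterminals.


A nonterminal is nullable iff some alternative derives ε (directly, or every symbol in it is nullable)
Nullable: {}


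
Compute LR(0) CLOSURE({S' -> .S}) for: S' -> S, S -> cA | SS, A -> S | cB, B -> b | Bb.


Start: S' -> .S
For each item with dot before a nonterminal B, add B -> .γ for every B-production
Closure: [S' -> .S, S -> .cA, S -> .SS]


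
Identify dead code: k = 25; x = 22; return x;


k is assigned but never read
Dead: 'k = 25'


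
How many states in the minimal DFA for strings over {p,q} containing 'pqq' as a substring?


KMP-style automaton: 3 progress states + 1 absorbing accept = 4
Minimal DFA: 4 states


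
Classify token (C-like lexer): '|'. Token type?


Pattern: operator symbol
Type: OPERATOR


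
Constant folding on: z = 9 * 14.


9 * 14 = 126 at compile time
Optimized: z = 126


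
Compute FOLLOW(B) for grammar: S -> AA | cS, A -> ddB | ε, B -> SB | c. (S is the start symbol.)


$ ∈ FOLLOW(S). For each A -> αBβ: add FIRST(β)\{ε} to FOLLOW(B); if β nullable, add FOLLOW(A).
FOLLOW(B) = {$, c, d}


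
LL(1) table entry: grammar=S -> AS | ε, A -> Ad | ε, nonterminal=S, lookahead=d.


For [S, d]: 'd' ∈ FIRST(AS)
Entry: S -> AS


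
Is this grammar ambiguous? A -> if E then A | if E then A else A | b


dangling else: 'if E then if E then b else b' parses two ways
Ambiguous


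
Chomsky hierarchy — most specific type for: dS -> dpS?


LHS has context (more than one symbol) and |LHS| ≤ |RHS|
Classification: Type 1 (Context-Sensitive)


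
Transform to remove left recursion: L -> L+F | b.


Left-recursive alternatives: L+F; non-recursive: b
Introduce L': L -> bL', L' -> +FL' | ε


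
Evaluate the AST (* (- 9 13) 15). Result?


Evaluate inner: (- 9 13) = -4
Evaluate root: (* -4 15) = -60
Result: -60


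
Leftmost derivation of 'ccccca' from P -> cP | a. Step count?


Derivation: P => cP => ccP => cccP => ccccP => cccccP => ccccca
Steps: 6


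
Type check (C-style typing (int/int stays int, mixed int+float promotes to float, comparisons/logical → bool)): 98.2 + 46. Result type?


Operand types: float + int
Rule: mixed int/float promotes to float; int/int stays int
Result type: float


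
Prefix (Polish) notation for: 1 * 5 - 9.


left-to-right (same/higher precedence on left): tree is (- (* 1 5) 9)
Prefix: - * 1 5 9


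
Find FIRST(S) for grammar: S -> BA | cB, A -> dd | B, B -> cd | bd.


Per alternative of S: FIRST(BA) = {b, c}; FIRST(cB) = {c}
FIRST(S) = {b, c}


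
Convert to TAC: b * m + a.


Break into single-operator statements:
t1 = b * m
t2 = t1 + a


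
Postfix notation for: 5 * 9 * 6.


Left to right (same or higher precedence on left)
Postfix: 5 9 * 6 *


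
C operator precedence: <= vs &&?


'<=' is relational (level 7); '&&' is logical AND (level 2)
Higher level binds tighter
'<=' has higher precedence than '&&'


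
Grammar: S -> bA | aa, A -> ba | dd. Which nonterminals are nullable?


A nonterminal is nullable iff some alternative derives ε (directly, or every symbol in it is nullable)
Nullable: {}


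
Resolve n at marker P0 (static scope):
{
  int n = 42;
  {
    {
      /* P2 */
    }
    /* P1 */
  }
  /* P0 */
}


n declared in the same block as P0
n = 42


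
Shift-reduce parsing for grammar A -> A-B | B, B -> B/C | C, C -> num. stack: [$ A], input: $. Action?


start symbol A on stack, input exhausted
Action: accept


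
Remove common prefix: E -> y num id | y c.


Common prefix: 'y'
Factored: E -> y E', E' -> num id | c


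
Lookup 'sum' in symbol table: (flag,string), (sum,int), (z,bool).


Lookup 'sum' → type int


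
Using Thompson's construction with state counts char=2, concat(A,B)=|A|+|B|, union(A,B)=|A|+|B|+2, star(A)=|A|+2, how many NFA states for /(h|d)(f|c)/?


Syntax tree has 4 char leaf(s), 2 union(s), 0 star(s)
chars contribute 4×2 = 8; each union adds +2; each star adds +2
Total: 8 + 4 + 0 = 12 states


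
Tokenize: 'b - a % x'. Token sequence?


Scan left to right, longest-match per lexeme
Tokens: ID(b), OP(-), ID(a), OP(%), ID(x)


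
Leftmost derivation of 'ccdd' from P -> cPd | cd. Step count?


Derivation: P => cPd => ccdd
Steps: 2


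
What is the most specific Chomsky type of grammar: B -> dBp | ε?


Single nonterminal LHS, but d^n p^n is not regular
Classification: Type 2 (Context-Free)


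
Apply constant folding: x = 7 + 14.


7 + 14 = 21 at compile time
Optimized: x = 21


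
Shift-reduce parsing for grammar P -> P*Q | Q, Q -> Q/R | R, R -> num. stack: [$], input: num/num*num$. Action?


no handle on stack; shift 'num'
Action: shift


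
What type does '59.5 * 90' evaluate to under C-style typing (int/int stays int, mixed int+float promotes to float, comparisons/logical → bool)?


Operand types: float * int
Rule: mixed int/float promotes to float; int/int stays int
Result type: float


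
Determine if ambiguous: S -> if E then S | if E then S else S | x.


dangling else: 'if E then if E then x else x' parses two ways
Ambiguous


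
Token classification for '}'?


Pattern: delimiter/punctuation
Type: PUNCTUATION


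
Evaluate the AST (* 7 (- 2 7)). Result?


Evaluate inner: (- 2 7) = -5
Evaluate root: (* 7 -5) = -35
Result: -35


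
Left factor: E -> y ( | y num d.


Common prefix: 'y'
Factored: E -> y E', E' -> ( | num d


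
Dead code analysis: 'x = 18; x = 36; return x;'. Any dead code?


first assignment to x is overwritten before any read
Dead: 'x = 18'


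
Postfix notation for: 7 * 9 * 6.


Left to right (same or higher precedence on left)
Postfix: 7 9 * 6 *


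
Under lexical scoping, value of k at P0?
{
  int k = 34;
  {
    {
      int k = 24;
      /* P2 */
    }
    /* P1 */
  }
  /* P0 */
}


k declared in the same block as P0
k = 34


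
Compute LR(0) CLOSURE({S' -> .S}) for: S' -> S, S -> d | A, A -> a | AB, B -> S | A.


Start: S' -> .S
For each item with dot before a nonterminal B, add B -> .γ for every B-production
Closure: [S' -> .S, S -> .d, S -> .A, A -> .a, A -> .AB]


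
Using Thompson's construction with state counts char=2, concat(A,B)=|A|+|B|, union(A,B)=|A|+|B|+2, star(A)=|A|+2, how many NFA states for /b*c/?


Syntax tree has 2 char leaf(s), 0 union(s), 1 star(s)
chars contribute 2×2 = 4; each union adds +2; each star adds +2
Total: 4 + 0 + 2 = 6 states


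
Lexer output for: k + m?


Scan left to right, longest-match per lexeme
Tokens: ID(k), OP(+), ID(m)


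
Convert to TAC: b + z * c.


Break into single-operator statements:
t1 = z * c
t2 = b + t1


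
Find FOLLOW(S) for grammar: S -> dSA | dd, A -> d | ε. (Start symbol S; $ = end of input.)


$ ∈ FOLLOW(S). For each A -> αBβ: add FIRST(β)\{ε} to FOLLOW(B); if β nullable, add FOLLOW(A).
FOLLOW(S) = {$, d}


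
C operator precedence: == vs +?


'+' is additive (level 9); '==' is equality (level 6)
Higher level binds tighter
'+' has higher precedence than '=='


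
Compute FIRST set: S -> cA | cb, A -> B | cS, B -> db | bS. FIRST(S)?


Per alternative of S: FIRST(cA) = {c}; FIRST(cb) = {c}
FIRST(S) = {c}


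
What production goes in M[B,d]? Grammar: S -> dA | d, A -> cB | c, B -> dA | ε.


For [B, d]: 'd' ∈ FIRST(dA)
Entry: B -> dA


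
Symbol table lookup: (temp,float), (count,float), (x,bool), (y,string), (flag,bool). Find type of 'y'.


Lookup 'y' → type string


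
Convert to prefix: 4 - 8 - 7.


left-to-right (same/higher precedence on left): tree is (- (- 4 8) 7)
Prefix: - - 4 8 7


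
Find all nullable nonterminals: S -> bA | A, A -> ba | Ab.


A nonterminal is nullable iff some alternative derives ε (directly, or every symbol in it is nullable)
Nullable: {}


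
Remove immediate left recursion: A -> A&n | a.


Left-recursive alternatives: A&n; non-recursive: a
Introduce A': A -> aA', A' -> &nA' | ε


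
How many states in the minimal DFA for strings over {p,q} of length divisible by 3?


Track length mod 3: states 0..2, accept at 0
Minimal DFA: 3 states


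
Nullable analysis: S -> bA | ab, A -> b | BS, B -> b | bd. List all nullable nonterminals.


A nonterminal is nullable iff some alternative derives ε (directly, or every symbol in it is nullable)
Nullable: {}


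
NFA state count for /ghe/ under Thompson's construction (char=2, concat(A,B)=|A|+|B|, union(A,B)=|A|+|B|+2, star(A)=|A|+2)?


Syntax tree has 3 char leaf(s), 0 union(s), 0 star(s)
chars contribute 3×2 = 6; each union adds +2; each star adds +2
Total: 6 + 0 + 0 = 6 states


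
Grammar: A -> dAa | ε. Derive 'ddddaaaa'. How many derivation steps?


Derivation: A => dAa => ddAaa => dddAaaa => ddddAaaaa => ddddaaaa
Steps: 5


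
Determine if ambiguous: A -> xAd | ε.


balanced x^n…d^n: each string has a unique parse
Unambiguous


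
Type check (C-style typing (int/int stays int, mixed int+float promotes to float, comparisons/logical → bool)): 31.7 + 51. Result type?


Operand types: float + int
Rule: mixed int/float promotes to float; int/int stays int
Result type: float


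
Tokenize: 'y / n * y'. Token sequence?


Scan left to right, longest-match per lexeme
Tokens: ID(y), OP(/), ID(n), OP(*), ID(y)


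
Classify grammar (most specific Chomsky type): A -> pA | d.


Right-linear: every RHS is a terminal or a terminal followed by one nonterminal
Classification: Type 3 (Regular)


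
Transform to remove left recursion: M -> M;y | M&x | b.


Left-recursive alternatives: M;y, M&x; non-recursive: b
Introduce M': M -> bM', M' -> ;yM' | &xM' | ε


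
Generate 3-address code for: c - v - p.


Break into single-operator statements:
t1 = c - v
t2 = t1 - p


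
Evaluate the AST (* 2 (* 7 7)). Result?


Evaluate inner: (* 7 7) = 49
Evaluate root: (* 2 49) = 98
Result: 98


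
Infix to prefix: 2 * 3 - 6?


left-to-right (same/higher precedence on left): tree is (- (* 2 3) 6)
Prefix: - * 2 3 6


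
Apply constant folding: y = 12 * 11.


12 * 11 = 132 at compile time
Optimized: y = 132


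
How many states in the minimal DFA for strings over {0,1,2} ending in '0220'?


Track the longest suffix of input matching a prefix of '0220': 5 classes (prefixes of length 0..4)
Minimal DFA: 5 states


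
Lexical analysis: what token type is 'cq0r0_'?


Pattern: letter/underscore followed by alphanumerics, not a keyword
Type: IDENTIFIER


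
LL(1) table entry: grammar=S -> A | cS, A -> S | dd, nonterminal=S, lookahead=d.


For [S, d]: 'd' ∈ FIRST(A)
Entry: S -> A


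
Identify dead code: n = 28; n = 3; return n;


first assignment to n is overwritten before any read
Dead: 'n = 28'


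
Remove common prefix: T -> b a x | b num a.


Common prefix: 'b'
Factored: T -> b T', T' -> a x | num a


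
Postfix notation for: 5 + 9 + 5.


Left to right (same or higher precedence on left)
Postfix: 5 9 + 5 +


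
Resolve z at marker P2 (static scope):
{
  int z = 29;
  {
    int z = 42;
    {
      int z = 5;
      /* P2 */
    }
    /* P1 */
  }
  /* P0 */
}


z declared in the same block as P2
z = 5


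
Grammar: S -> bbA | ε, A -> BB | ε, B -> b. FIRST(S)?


Per alternative of S: FIRST(bbA) = {b}; FIRST(ε) = {ε}
FIRST(S) = {b, ε}


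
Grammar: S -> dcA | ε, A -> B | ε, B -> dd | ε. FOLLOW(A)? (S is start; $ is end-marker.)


$ ∈ FOLLOW(S). For each A -> αBβ: add FIRST(β)\{ε} to FOLLOW(B); if β nullable, add FOLLOW(A).
FOLLOW(A) = {$}


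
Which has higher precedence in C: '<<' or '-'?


'-' is additive (level 9); '<<' is shift (level 8)
Higher level binds tighter
'-' has higher precedence than '<<'


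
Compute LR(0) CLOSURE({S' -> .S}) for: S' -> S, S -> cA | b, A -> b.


Start: S' -> .S
For each item with dot before a nonterminal B, add B -> .γ for every B-production
Closure: [S' -> .S, S -> .cA, S -> .b]


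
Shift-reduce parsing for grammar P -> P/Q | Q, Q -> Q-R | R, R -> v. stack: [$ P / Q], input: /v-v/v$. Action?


handle 'P/Q' on top; lookahead ∈ FOLLOW(P) = {/, $}
Action: reduce (P -> P/Q)


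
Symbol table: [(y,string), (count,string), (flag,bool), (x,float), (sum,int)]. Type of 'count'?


Lookup 'count' → type string


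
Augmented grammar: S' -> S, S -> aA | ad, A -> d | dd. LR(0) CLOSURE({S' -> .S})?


Start: S' -> .S
For each item with dot before a nonterminal B, add B -> .γ for every B-production
Closure: [S' -> .S, S -> .aA, S -> .ad]


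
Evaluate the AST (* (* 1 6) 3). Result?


Evaluate inner: (* 1 6) = 6
Evaluate root: (* 6 3) = 18
Result: 18


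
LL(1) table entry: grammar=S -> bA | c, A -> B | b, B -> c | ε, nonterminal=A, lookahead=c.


For [A, c]: 'c' ∈ FIRST(B)
Entry: A -> B


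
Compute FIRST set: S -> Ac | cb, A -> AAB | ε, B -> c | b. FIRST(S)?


Per alternative of S: FIRST(Ac) = {b, c}; FIRST(cb) = {c}
FIRST(S) = {b, c}


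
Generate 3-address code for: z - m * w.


Break into single-operator statements:
t1 = m * w
t2 = z - t1


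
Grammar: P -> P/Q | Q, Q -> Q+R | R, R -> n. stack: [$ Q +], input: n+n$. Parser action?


no handle; shift 'n'
Action: shift


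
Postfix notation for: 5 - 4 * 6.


* has higher precedence, evaluate 4*6 first
Postfix: 5 4 6 * -


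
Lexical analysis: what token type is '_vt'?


Pattern: letter/underscore followed by alphanumerics, not a keyword
Type: IDENTIFIER


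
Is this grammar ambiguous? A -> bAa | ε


balanced b^n…a^n: each string has a unique parse
Unambiguous


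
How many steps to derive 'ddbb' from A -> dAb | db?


Derivation: A => dAb => ddbb
Steps: 2


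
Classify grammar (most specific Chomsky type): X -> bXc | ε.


Single nonterminal LHS, but b^n c^n is not regular
Classification: Type 2 (Context-Free)


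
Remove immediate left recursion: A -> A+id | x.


Left-recursive alternatives: A+id; non-recursive: x
Introduce A': A -> xA', A' -> +idA' | ε


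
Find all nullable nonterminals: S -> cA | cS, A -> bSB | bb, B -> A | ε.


A nonterminal is nullable iff some alternative derives ε (directly, or every symbol in it is nullable)
Nullable: {B}


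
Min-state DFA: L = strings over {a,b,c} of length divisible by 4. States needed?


Track length mod 4: states 0..3, accept at 0
Minimal DFA: 4 states


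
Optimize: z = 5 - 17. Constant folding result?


5 - 17 = -12 at compile time
Optimized: z = -12


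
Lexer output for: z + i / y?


Scan left to right, longest-match per lexeme
Tokens: ID(z), OP(+), ID(i), OP(/), ID(y)


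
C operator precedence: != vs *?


'*' is multiplicative (level 10); '!=' is equality (level 6)
Higher level binds tighter
'*' has higher precedence than '!='


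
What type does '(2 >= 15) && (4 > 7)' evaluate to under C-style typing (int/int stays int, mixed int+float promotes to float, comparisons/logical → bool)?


Operand types: bool && bool
Rule: logical operators take bool operands and yield bool
Result type: bool


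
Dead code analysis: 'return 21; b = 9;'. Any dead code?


statement follows a return and is unreachable
Dead: 'b = 9'


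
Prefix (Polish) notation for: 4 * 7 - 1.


left-to-right (same/higher precedence on left): tree is (- (* 4 7) 1)
Prefix: - * 4 7 1


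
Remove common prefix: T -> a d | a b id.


Common prefix: 'a'
Factored: T -> a T', T' -> d | b id


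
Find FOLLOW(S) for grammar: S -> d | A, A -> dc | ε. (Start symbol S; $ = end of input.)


$ ∈ FOLLOW(S). For each A -> αBβ: add FIRST(β)\{ε} to FOLLOW(B); if β nullable, add FOLLOW(A).
FOLLOW(S) = {$}


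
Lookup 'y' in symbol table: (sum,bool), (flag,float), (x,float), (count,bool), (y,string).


Lookup 'y' → type string


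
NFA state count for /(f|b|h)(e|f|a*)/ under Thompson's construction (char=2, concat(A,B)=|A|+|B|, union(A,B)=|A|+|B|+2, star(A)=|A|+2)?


Syntax tree has 6 char leaf(s), 4 union(s), 1 star(s)
chars contribute 6×2 = 12; each union adds +2; each star adds +2
Total: 12 + 8 + 2 = 22 states


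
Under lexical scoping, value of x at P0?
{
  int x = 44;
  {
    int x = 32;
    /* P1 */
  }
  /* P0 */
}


x declared in the same block as P0
x = 44


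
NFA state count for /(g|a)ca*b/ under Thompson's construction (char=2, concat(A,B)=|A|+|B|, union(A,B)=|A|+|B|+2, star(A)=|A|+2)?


Syntax tree has 5 char leaf(s), 1 union(s), 1 star(s)
chars contribute 5×2 = 10; each union adds +2; each star adds +2
Total: 10 + 2 + 2 = 14 states


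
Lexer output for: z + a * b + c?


Scan left to right, longest-match per lexeme
Tokens: ID(z), OP(+), ID(a), OP(*), ID(b), OP(+), ID(c)


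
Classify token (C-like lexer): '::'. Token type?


Pattern: operator symbol
Type: OPERATOR


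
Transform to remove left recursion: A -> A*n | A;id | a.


Left-recursive alternatives: A*n, A;id; non-recursive: a
Introduce A': A -> aA', A' -> *nA' | ;idA' | ε


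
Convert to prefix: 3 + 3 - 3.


left-to-right (same/higher precedence on left): tree is (- (+ 3 3) 3)
Prefix: - + 3 3 3


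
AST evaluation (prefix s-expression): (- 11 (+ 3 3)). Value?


Evaluate inner: (+ 3 3) = 6
Evaluate root: (- 11 6) = 5
Result: 5


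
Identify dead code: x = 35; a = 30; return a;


x is assigned but never read
Dead: 'x = 35'


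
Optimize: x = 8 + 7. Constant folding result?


8 + 7 = 15 at compile time
Optimized: x = 15


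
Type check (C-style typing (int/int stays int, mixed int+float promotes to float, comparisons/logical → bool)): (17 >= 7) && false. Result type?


Operand types: bool && bool
Rule: logical operators take bool operands and yield bool
Result type: bool


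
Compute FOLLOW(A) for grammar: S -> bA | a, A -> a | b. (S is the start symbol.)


$ ∈ FOLLOW(S). For each A -> αBβ: add FIRST(β)\{ε} to FOLLOW(B); if β nullable, add FOLLOW(A).
FOLLOW(A) = {$}


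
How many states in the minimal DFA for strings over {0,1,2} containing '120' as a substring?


KMP-style automaton: 3 progress states + 1 absorbing accept = 4
Minimal DFA: 4 states


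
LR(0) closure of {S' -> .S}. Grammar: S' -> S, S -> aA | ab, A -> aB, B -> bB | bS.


Start: S' -> .S
For each item with dot before a nonterminal B, add B -> .γ for every B-production
Closure: [S' -> .S, S -> .aA, S -> .ab]


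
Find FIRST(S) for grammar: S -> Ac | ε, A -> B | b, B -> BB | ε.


Per alternative of S: FIRST(Ac) = {b, c}; FIRST(ε) = {ε}
FIRST(S) = {b, c, ε}


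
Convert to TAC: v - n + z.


Break into single-operator statements:
t1 = v - n
t2 = t1 + z


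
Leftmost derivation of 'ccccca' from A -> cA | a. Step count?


Derivation: A => cA => ccA => cccA => ccccA => cccccA => ccccca
Steps: 6


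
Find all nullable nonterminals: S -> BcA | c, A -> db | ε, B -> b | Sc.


A nonterminal is nullable iff some alternative derives ε (directly, or every symbol in it is nullable)
Nullable: {A}


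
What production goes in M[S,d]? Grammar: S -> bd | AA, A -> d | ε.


For [S, d]: 'd' ∈ FIRST(AA)
Entry: S -> AA


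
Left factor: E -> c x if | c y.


Common prefix: 'c'
Factored: E -> c E', E' -> x if | y


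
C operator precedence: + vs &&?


'+' is additive (level 9); '&&' is logical AND (level 2)
Higher level binds tighter
'+' has higher precedence than '&&'


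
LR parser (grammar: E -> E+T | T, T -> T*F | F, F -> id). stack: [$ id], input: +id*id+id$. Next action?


'id' on top is the handle for F -> id
Action: reduce (F -> id)


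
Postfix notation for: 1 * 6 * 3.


Left to right (same or higher precedence on left)
Postfix: 1 6 * 3 *


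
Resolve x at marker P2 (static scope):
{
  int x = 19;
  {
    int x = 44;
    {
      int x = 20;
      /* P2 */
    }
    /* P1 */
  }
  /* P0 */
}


x declared in the same block as P2
x = 20


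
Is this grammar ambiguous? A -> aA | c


right-linear, alternatives start with distinct terminals 'a' vs 'c': unique leftmost derivation
Unambiguous


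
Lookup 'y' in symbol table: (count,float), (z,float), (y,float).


Lookup 'y' → type float


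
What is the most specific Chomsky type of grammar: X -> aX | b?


Right-linear: every RHS is a terminal or a terminal followed by one nonterminal
Classification: Type 3 (Regular)


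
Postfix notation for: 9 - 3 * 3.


* has higher precedence, evaluate 3*3 first
Postfix: 9 3 3 * -


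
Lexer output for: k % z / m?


Scan left to right, longest-match per lexeme
Tokens: ID(k), OP(%), ID(z), OP(/), ID(m)


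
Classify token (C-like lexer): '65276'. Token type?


Pattern: digits only
Type: INTEGER_LITERAL


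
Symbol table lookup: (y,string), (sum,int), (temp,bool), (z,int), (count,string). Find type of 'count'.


Lookup 'count' → type string


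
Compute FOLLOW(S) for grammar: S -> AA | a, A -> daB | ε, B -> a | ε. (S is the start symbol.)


$ ∈ FOLLOW(S). For each A -> αBβ: add FIRST(β)\{ε} to FOLLOW(B); if β nullable, add FOLLOW(A).
FOLLOW(S) = {$}


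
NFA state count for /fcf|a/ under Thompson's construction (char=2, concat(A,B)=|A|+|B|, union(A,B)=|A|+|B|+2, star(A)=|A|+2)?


Syntax tree has 4 char leaf(s), 1 union(s), 0 star(s)
chars contribute 4×2 = 8; each union adds +2; each star adds +2
Total: 8 + 2 + 0 = 10 states


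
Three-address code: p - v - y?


Break into single-operator statements:
t1 = p - v
t2 = t1 - y


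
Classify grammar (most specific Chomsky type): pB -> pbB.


LHS has context (more than one symbol) and |LHS| ≤ |RHS|
Classification: Type 1 (Context-Sensitive)


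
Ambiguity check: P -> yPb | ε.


balanced y^n…b^n: each string has a unique parse
Unambiguous


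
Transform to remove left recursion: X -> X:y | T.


Left-recursive alternatives: X:y; non-recursive: T
Introduce X': X -> TX', X' -> :yX' | ε


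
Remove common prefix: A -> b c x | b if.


Common prefix: 'b'
Factored: A -> b A', A' -> c x | if


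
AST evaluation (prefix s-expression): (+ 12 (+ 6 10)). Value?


Evaluate inner: (+ 6 10) = 16
Evaluate root: (+ 12 16) = 28
Result: 28


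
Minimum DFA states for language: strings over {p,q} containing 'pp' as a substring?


KMP-style automaton: 2 progress states + 1 absorbing accept = 3
Minimal DFA: 3 states


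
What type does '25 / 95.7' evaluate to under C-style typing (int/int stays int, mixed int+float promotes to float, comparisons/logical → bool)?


Operand types: int / float
Rule: mixed int/float promotes to float; int/int stays int
Result type: float


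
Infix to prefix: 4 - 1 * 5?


'*' binds tighter: tree is (- 4 (* 1 5))
Prefix: - 4 * 1 5


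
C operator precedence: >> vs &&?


'>>' is shift (level 8); '&&' is logical AND (level 2)
Higher level binds tighter
'>>' has higher precedence than '&&'


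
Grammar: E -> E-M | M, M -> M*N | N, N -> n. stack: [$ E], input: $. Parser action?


start symbol E on stack, input exhausted
Action: accept


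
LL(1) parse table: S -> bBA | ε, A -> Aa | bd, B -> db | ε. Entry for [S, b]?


For [S, b]: 'b' ∈ FIRST(bBA)
Entry: S -> bBA


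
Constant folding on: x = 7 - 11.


7 - 11 = -4 at compile time
Optimized: x = -4


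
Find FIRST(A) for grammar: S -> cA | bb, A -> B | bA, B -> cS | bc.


Per alternative of A: FIRST(B) = {b, c}; FIRST(bA) = {b}
FIRST(A) = {b, c}


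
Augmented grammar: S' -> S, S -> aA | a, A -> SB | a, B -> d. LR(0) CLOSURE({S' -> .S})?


Start: S' -> .S
For each item with dot before a nonterminal B, add B -> .γ for every B-production
Closure: [S' -> .S, S -> .aA, S -> .a]


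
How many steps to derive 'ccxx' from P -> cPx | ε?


Derivation: P => cPx => ccPxx => ccxx
Steps: 3


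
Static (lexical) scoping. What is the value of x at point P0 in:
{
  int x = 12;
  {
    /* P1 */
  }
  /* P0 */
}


x declared in the same block as P0
x = 12


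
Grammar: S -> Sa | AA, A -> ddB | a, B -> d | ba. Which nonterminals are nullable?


A nonterminal is nullable iff some alternative derives ε (directly, or every symbol in it is nullable)
Nullable: {}


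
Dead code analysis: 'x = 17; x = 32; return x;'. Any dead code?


first assignment to x is overwritten before any read
Dead: 'x = 17'


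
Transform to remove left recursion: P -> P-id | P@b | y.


Left-recursive alternatives: P-id, P@b; non-recursive: y
Introduce P': P -> yP', P' -> -idP' | @bP' | ε


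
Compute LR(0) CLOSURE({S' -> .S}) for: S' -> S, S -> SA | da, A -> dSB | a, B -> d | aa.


Start: S' -> .S
For each item with dot before a nonterminal B, add B -> .γ for every B-production
Closure: [S' -> .S, S -> .SA, S -> .da]


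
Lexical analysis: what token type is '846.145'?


Pattern: digits with a decimal point
Type: FLOAT_LITERAL


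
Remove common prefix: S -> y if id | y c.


Common prefix: 'y'
Factored: S -> y S', S' -> if id | c


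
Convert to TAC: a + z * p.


Break into single-operator statements:
t1 = z * p
t2 = a + t1
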